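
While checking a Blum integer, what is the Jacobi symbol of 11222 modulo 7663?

-1

Reduce the numerator: 11222 ≡ 3559 (mod 7663), so (11222/7663) = (3559/7663).
Both 3559 ≡ 3 and 7663 ≡ 3 (mod 4), so reciprocity gives (3559/7663) = -(7663/3559). Reduce: 7663 ≡ 545 (mod 3559). Now have -(545/3559).
545 ≡ 1 (mod 4), so quadratic reciprocity gives (545/3559) = (3559/545). Reduce: 3559 ≡ 289 (mod 545). Now have -(289/545).
289 ≡ 1 (mod 4), so quadratic reciprocity gives (289/545) = (545/289). Reduce: 545 ≡ 256 (mod 289). Now have -(256/289).
Factor out 2: 256 = 2^8. Since 289 ≡ 1 (mod 8), (2/289) = +1, and (2/289)^8 = +1. Now have -(1/289).
(1/289) = 1. Collecting the sign factors: -1.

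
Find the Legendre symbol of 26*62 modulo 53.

-1

By multiplicativity, (26·62 / 53) = (26 / 53)·(62 / 53).
First factor (26 / 53):
(26 / 53)
  = -(13 / 53)    [53 ≡ 5 mod 8 ⇒ (2 / 53) = -1]
  = -(53 / 13)    [QR: 13 ≡ 1 mod 4, sign kept]
  = -(1 / 13)    [53 ≡ 1 mod 13]
  = -1    [(1 / 13) = 1]
Second factor (62 / 53):
(62 / 53)
  = (9 / 53)    [62 ≡ 9 mod 53]
  = (53 / 9)    [QR: 9 ≡ 1 mod 4, sign kept]
  = (8 / 9)    [53 ≡ 8 mod 9]
  = (1 / 9)    [9 ≡ 1 mod 8 ⇒ (2 / 9)^3 = +1]
  = 1    [(1 / 9) = 1]
Product: (-1)·(1) = -1.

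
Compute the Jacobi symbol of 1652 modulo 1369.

(1652/1369)
  = (283/1369)    [1652 ≡ 283 mod 1369]
  = (1369/283)    [QR: 1369 ≡ 1 mod 4, sign kept]
  = (237/283)    [1369 ≡ 237 mod 283]
  = (283/237)    [QR: 237 ≡ 1 mod 4, sign kept]
  = (46/237)    [283 ≡ 46 mod 237]
  = -(23/237)    [237 ≡ 5 mod 8 ⇒ (2/237) = -1]
  = -(237/23)    [QR: 237 ≡ 1 mod 4, sign kept]
  = -(7/23)    [237 ≡ 7 mod 23]
  = (23/7)    [QR: both ≡ 3 mod 4, sign flips]
  = (2/7)    [23 ≡ 2 mod 7]
  = (1/7)    [7 ≡ 7 mod 8 ⇒ (2/7) = +1]
  = 1    [(1/7) = 1]

1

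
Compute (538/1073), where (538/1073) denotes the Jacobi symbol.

(538/1073)
  = (269/1073)    [1073 ≡ 1 mod 8 ⇒ (2/1073) = +1]
  = (1073/269)    [QR: 269 ≡ 1 mod 4, sign kept]
  = (266/269)    [1073 ≡ 266 mod 269]
  = -(133/269)    [269 ≡ 5 mod 8 ⇒ (2/269) = -1]
  = -(269/133)    [QR: 133 ≡ 1 mod 4, sign kept]
  = -(3/133)    [269 ≡ 3 mod 133]
  = -(133/3)    [QR: 133 ≡ 1 mod 4, sign kept]
  = -(1/3)    [133 ≡ 1 mod 3]
  = -1    [(1/3) = 1]

-1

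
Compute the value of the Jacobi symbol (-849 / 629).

-1

(-849 / 629)
  = (409 / 629)    [-849 ≡ 409 mod 629]
  = (629 / 409)    [QR: 409 ≡ 1 mod 4, sign kept]
  = (220 / 409)    [629 ≡ 220 mod 409]
  = (55 / 409)    [409 ≡ 1 mod 8 ⇒ (2 / 409)^2 = +1]
  = (409 / 55)    [QR: 409 ≡ 1 mod 4, sign kept]
  = (24 / 55)    [409 ≡ 24 mod 55]
  = (3 / 55)    [55 ≡ 7 mod 8 ⇒ (2 / 55)^3 = +1]
  = -(55 / 3)    [QR: both ≡ 3 mod 4, sign flips]
  = -(1 / 3)    [55 ≡ 1 mod 3]
  = -1    [(1 / 3) = 1]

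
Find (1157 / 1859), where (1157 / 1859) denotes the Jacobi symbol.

1157 ≡ 1 (mod 4), so quadratic reciprocity gives (1157 / 1859) = (1859 / 1157). Reduce: 1859 ≡ 702 (mod 1157). Now have (702 / 1157).
Factor out 2: 702 = 2·351. Since 1157 ≡ 5 (mod 8), (2 / 1157) = -1. Now have -(351 / 1157).
1157 ≡ 1 (mod 4), so quadratic reciprocity gives (351 / 1157) = (1157 / 351). Reduce: 1157 ≡ 104 (mod 351). Now have -(104 / 351).
Factor out 2: 104 = 2^3·13. Since 351 ≡ 7 (mod 8), (2 / 351) = +1, and (2 / 351)^3 = +1. Now have -(13 / 351).
13 ≡ 1 (mod 4), so quadratic reciprocity gives (13 / 351) = (351 / 13). Reduce: 351 ≡ 0 (mod 13). Now have -(0 / 13).
The numerator is now 0 with denominator 13 > 1: the symbol is 0.

0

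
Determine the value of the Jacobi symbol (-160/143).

1

(-160/143)
  = (126/143)    [-160 ≡ 126 mod 143]
  = (63/143)    [143 ≡ 7 mod 8 ⇒ (2/143) = +1]
  = -(143/63)    [QR: both ≡ 3 mod 4, sign flips]
  = -(17/63)    [143 ≡ 17 mod 63]
  = -(63/17)    [QR: 17 ≡ 1 mod 4, sign kept]
  = -(12/17)    [63 ≡ 12 mod 17]
  = -(3/17)    [17 ≡ 1 mod 8 ⇒ (2/17)^2 = +1]
  = -(17/3)    [QR: 17 ≡ 1 mod 4, sign kept]
  = -(2/3)    [17 ≡ 2 mod 3]
  = (1/3)    [3 ≡ 3 mod 8 ⇒ (2/3) = -1]
  = 1    [(1/3) = 1]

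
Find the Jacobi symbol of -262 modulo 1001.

(-262/1001)
  = (262/1001)    [1001 ≡ 1 mod 4 ⇒ (-1/1001) = +1]
  = (131/1001)    [1001 ≡ 1 mod 8 ⇒ (2/1001) = +1]
  = (1001/131)    [QR: 1001 ≡ 1 mod 4, sign kept]
  = (84/131)    [1001 ≡ 84 mod 131]
  = (21/131)    [131 ≡ 3 mod 8 ⇒ (2/131)^2 = +1]
  = (131/21)    [QR: 21 ≡ 1 mod 4, sign kept]
  = (5/21)    [131 ≡ 5 mod 21]
  = (21/5)    [QR: 5 ≡ 1 mod 4, sign kept]
  = (1/5)    [21 ≡ 1 mod 5]
  = 1    [(1/5) = 1]

1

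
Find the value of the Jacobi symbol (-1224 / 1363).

-1

(-1224 / 1363)
  = (139 / 1363)    [-1224 ≡ 139 mod 1363]
  = -(1363 / 139)    [QR: both ≡ 3 mod 4, sign flips]
  = -(112 / 139)    [1363 ≡ 112 mod 139]
  = -(7 / 139)    [139 ≡ 3 mod 8 ⇒ (2 / 139)^4 = +1]
  = (139 / 7)    [QR: both ≡ 3 mod 4, sign flips]
  = (6 / 7)    [139 ≡ 6 mod 7]
  = (3 / 7)    [7 ≡ 7 mod 8 ⇒ (2 / 7) = +1]
  = -(7 / 3)    [QR: both ≡ 3 mod 4, sign flips]
  = -(1 / 3)    [7 ≡ 1 mod 3]
  = -1    [(1 / 3) = 1]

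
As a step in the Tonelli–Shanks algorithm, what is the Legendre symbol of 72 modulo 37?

(72/37)
  = (35/37)    [72 ≡ 35 mod 37]
  = (37/35)    [QR: 37 ≡ 1 mod 4, sign kept]
  = (2/35)    [37 ≡ 2 mod 35]
  = -(1/35)    [35 ≡ 3 mod 8 ⇒ (2/35) = -1]
  = -1    [(1/35) = 1]

-1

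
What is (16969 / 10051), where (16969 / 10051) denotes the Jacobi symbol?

-1

(16969 / 10051)
  = (6918 / 10051)    [16969 ≡ 6918 mod 10051]
  = -(3459 / 10051)    [10051 ≡ 3 mod 8 ⇒ (2 / 10051) = -1]
  = (10051 / 3459)    [QR: both ≡ 3 mod 4, sign flips]
  = (3133 / 3459)    [10051 ≡ 3133 mod 3459]
  = (3459 / 3133)    [QR: 3133 ≡ 1 mod 4, sign kept]
  = (326 / 3133)    [3459 ≡ 326 mod 3133]
  = -(163 / 3133)    [3133 ≡ 5 mod 8 ⇒ (2 / 3133) = -1]
  = -(3133 / 163)    [QR: 3133 ≡ 1 mod 4, sign kept]
  = -(36 / 163)    [3133 ≡ 36 mod 163]
  = -(9 / 163)    [163 ≡ 3 mod 8 ⇒ (2 / 163)^2 = +1]
  = -(163 / 9)    [QR: 9 ≡ 1 mod 4, sign kept]
  = -(1 / 9)    [163 ≡ 1 mod 9]
  = -1    [(1 / 9) = 1]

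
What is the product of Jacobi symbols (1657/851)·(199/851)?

-1

By multiplicativity, (1657·199/851) = (1657/851)·(199/851).
First factor (1657/851):
Reduce the numerator: 1657 ≡ 806 (mod 851), so (1657/851) = (806/851).
Factor out 2: 806 = 2·403. Since 851 ≡ 3 (mod 8), (2/851) = -1. Now have -(403/851).
Both 403 ≡ 3 and 851 ≡ 3 (mod 4), so reciprocity gives (403/851) = -(851/403). Reduce: 851 ≡ 45 (mod 403). Now have (45/403).
45 ≡ 1 (mod 4), so quadratic reciprocity gives (45/403) = (403/45). Reduce: 403 ≡ 43 (mod 45). Now have (43/45).
45 ≡ 1 (mod 4), so quadratic reciprocity gives (43/45) = (45/43). Reduce: 45 ≡ 2 (mod 43). Now have (2/43).
Factor out 2: 2 = 2. Since 43 ≡ 3 (mod 8), (2/43) = -1. Now have -(1/43).
(1/43) = 1. Collecting the sign factors: -1.
Second factor (199/851):
Both 199 ≡ 3 and 851 ≡ 3 (mod 4), so reciprocity gives (199/851) = -(851/199). Reduce: 851 ≡ 55 (mod 199). Now have -(55/199).
Both 55 ≡ 3 and 199 ≡ 3 (mod 4), so reciprocity gives (55/199) = -(199/55). Reduce: 199 ≡ 34 (mod 55). Now have (34/55).
Factor out 2: 34 = 2·17. Since 55 ≡ 7 (mod 8), (2/55) = +1. Now have (17/55).
17 ≡ 1 (mod 4), so quadratic reciprocity gives (17/55) = (55/17). Reduce: 55 ≡ 4 (mod 17). Now have (4/17).
Factor out 2: 4 = 2^2. Since 17 ≡ 1 (mod 8), (2/17) = +1, and (2/17)^2 = +1. Now have (1/17).
(1/17) = 1. Collecting the sign factors: 1.
Product: (-1)·(1) = -1.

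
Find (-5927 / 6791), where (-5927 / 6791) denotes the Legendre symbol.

Reduce the numerator: -5927 ≡ 864 (mod 6791), so (-5927 / 6791) = (864 / 6791).
Factor out 2: 864 = 2^5·27. Since 6791 ≡ 7 (mod 8), (2 / 6791) = +1, and (2 / 6791)^5 = +1. Now have (27 / 6791).
Both 27 ≡ 3 and 6791 ≡ 3 (mod 4), so reciprocity gives (27 / 6791) = -(6791 / 27). Reduce: 6791 ≡ 14 (mod 27). Now have -(14 / 27).
Factor out 2: 14 = 2·7. Since 27 ≡ 3 (mod 8), (2 / 27) = -1. Now have (7 / 27).
Both 7 ≡ 3 and 27 ≡ 3 (mod 4), so reciprocity gives (7 / 27) = -(27 / 7). Reduce: 27 ≡ 6 (mod 7). Now have -(6 / 7).
Factor out 2: 6 = 2·3. Since 7 ≡ 7 (mod 8), (2 / 7) = +1. Now have -(3 / 7).
Both 3 ≡ 3 and 7 ≡ 3 (mod 4), so reciprocity gives (3 / 7) = -(7 / 3). Reduce: 7 ≡ 1 (mod 3). Now have (1 / 3).
(1 / 3) = 1. Collecting the sign factors: 1.

1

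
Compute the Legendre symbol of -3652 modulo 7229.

(-3652|7229)
  = (3577|7229)    [-3652 ≡ 3577 mod 7229]
  = (7229|3577)    [QR: 3577 ≡ 1 mod 4, sign kept]
  = (75|3577)    [7229 ≡ 75 mod 3577]
  = (3577|75)    [QR: 3577 ≡ 1 mod 4, sign kept]
  = (52|75)    [3577 ≡ 52 mod 75]
  = (13|75)    [75 ≡ 3 mod 8 ⇒ (2|75)^2 = +1]
  = (75|13)    [QR: 13 ≡ 1 mod 4, sign kept]
  = (10|13)    [75 ≡ 10 mod 13]
  = -(5|13)    [13 ≡ 5 mod 8 ⇒ (2|13) = -1]
  = -(13|5)    [QR: 5 ≡ 1 mod 4, sign kept]
  = -(3|5)    [13 ≡ 3 mod 5]
  = -(5|3)    [QR: 5 ≡ 1 mod 4, sign kept]
  = -(2|3)    [5 ≡ 2 mod 3]
  = (1|3)    [3 ≡ 3 mod 8 ⇒ (2|3) = -1]
  = 1    [(1|3) = 1]

1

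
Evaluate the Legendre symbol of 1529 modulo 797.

(1529|797)
  = (732|797)    [1529 ≡ 732 mod 797]
  = (183|797)    [797 ≡ 5 mod 8 ⇒ (2|797)^2 = +1]
  = (797|183)    [QR: 797 ≡ 1 mod 4, sign kept]
  = (65|183)    [797 ≡ 65 mod 183]
  = (183|65)    [QR: 65 ≡ 1 mod 4, sign kept]
  = (53|65)    [183 ≡ 53 mod 65]
  = (65|53)    [QR: 53 ≡ 1 mod 4, sign kept]
  = (12|53)    [65 ≡ 12 mod 53]
  = (3|53)    [53 ≡ 5 mod 8 ⇒ (2|53)^2 = +1]
  = (53|3)    [QR: 53 ≡ 1 mod 4, sign kept]
  = (2|3)    [53 ≡ 2 mod 3]
  = -(1|3)    [3 ≡ 3 mod 8 ⇒ (2|3) = -1]
  = -1    [(1|3) = 1]

-1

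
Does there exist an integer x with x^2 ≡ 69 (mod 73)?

yes

(69|73)
  = (73|69)    [QR: 69 ≡ 1 mod 4, sign kept]
  = (4|69)    [73 ≡ 4 mod 69]
  = (1|69)    [69 ≡ 5 mod 8 ⇒ (2|69)^2 = +1]
  = 1    [(1|69) = 1]
(69|73) = 1, and 73 is prime, so 69 is a quadratic residue mod 73.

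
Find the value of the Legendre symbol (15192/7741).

1

(15192/7741)
  = (7451/7741)    [15192 ≡ 7451 mod 7741]
  = (7741/7451)    [QR: 7741 ≡ 1 mod 4, sign kept]
  = (290/7451)    [7741 ≡ 290 mod 7451]
  = -(145/7451)    [7451 ≡ 3 mod 8 ⇒ (2/7451) = -1]
  = -(7451/145)    [QR: 145 ≡ 1 mod 4, sign kept]
  = -(56/145)    [7451 ≡ 56 mod 145]
  = -(7/145)    [145 ≡ 1 mod 8 ⇒ (2/145)^3 = +1]
  = -(145/7)    [QR: 145 ≡ 1 mod 4, sign kept]
  = -(5/7)    [145 ≡ 5 mod 7]
  = -(7/5)    [QR: 5 ≡ 1 mod 4, sign kept]
  = -(2/5)    [7 ≡ 2 mod 5]
  = (1/5)    [5 ≡ 5 mod 8 ⇒ (2/5) = -1]
  = 1    [(1/5) = 1]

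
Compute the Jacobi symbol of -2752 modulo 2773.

1

Reduce the numerator: -2752 ≡ 21 (mod 2773), so (-2752/2773) = (21/2773).
21 ≡ 1 (mod 4), so quadratic reciprocity gives (21/2773) = (2773/21). Reduce: 2773 ≡ 1 (mod 21). Now have (1/21).
(1/21) = 1. Collecting the sign factors: 1.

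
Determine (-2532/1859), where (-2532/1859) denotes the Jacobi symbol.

(-2532/1859)
  = (1186/1859)    [-2532 ≡ 1186 mod 1859]
  = -(593/1859)    [1859 ≡ 3 mod 8 ⇒ (2/1859) = -1]
  = -(1859/593)    [QR: 593 ≡ 1 mod 4, sign kept]
  = -(80/593)    [1859 ≡ 80 mod 593]
  = -(5/593)    [593 ≡ 1 mod 8 ⇒ (2/593)^4 = +1]
  = -(593/5)    [QR: 5 ≡ 1 mod 4, sign kept]
  = -(3/5)    [593 ≡ 3 mod 5]
  = -(5/3)    [QR: 5 ≡ 1 mod 4, sign kept]
  = -(2/3)    [5 ≡ 2 mod 3]
  = (1/3)    [3 ≡ 3 mod 8 ⇒ (2/3) = -1]
  = 1    [(1/3) = 1]

1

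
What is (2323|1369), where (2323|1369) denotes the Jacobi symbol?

(2323|1369)
  = (954|1369)    [2323 ≡ 954 mod 1369]
  = (477|1369)    [1369 ≡ 1 mod 8 ⇒ (2|1369) = +1]
  = (1369|477)    [QR: 477 ≡ 1 mod 4, sign kept]
  = (415|477)    [1369 ≡ 415 mod 477]
  = (477|415)    [QR: 477 ≡ 1 mod 4, sign kept]
  = (62|415)    [477 ≡ 62 mod 415]
  = (31|415)    [415 ≡ 7 mod 8 ⇒ (2|415) = +1]
  = -(415|31)    [QR: both ≡ 3 mod 4, sign flips]
  = -(12|31)    [415 ≡ 12 mod 31]
  = -(3|31)    [31 ≡ 7 mod 8 ⇒ (2|31)^2 = +1]
  = (31|3)    [QR: both ≡ 3 mod 4, sign flips]
  = (1|3)    [31 ≡ 1 mod 3]
  = 1    [(1|3) = 1]

1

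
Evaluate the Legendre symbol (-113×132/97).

1

By multiplicativity, (-113·132/97) = (-113/97)·(132/97).
First factor (-113/97):
Pull out -1: (-113/97) = (-1/97)·(113/97). Since 97 ≡ 1 (mod 4), (-1/97) = +1. Now have (113/97).
Reduce the numerator: 113 ≡ 16 (mod 97), so (113/97) = (16/97).
Factor out 2: 16 = 2^4. Since 97 ≡ 1 (mod 8), (2/97) = +1, and (2/97)^4 = +1. Now have (1/97).
(1/97) = 1. Collecting the sign factors: 1.
Second factor (132/97):
Reduce the numerator: 132 ≡ 35 (mod 97), so (132/97) = (35/97).
97 ≡ 1 (mod 4), so quadratic reciprocity gives (35/97) = (97/35). Reduce: 97 ≡ 27 (mod 35). Now have (27/35).
Both 27 ≡ 3 and 35 ≡ 3 (mod 4), so reciprocity gives (27/35) = -(35/27). Reduce: 35 ≡ 8 (mod 27). Now have -(8/27).
Factor out 2: 8 = 2^3. Since 27 ≡ 3 (mod 8), (2/27) = -1, and (2/27)^3 = -1. Now have (1/27).
(1/27) = 1. Collecting the sign factors: 1.
Product: (1)·(1) = 1.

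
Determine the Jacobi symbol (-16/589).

1

(-16/589)
  = (16/589)    [589 ≡ 1 mod 4 ⇒ (-1/589) = +1]
  = (1/589)    [589 ≡ 5 mod 8 ⇒ (2/589)^4 = +1]
  = 1    [(1/589) = 1]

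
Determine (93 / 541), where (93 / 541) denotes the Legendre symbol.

93 ≡ 1 (mod 4), so quadratic reciprocity gives (93 / 541) = (541 / 93). Reduce: 541 ≡ 76 (mod 93). Now have (76 / 93).
Factor out 2: 76 = 2^2·19. Since 93 ≡ 5 (mod 8), (2 / 93) = -1, and (2 / 93)^2 = +1. Now have (19 / 93).
93 ≡ 1 (mod 4), so quadratic reciprocity gives (19 / 93) = (93 / 19). Reduce: 93 ≡ 17 (mod 19). Now have (17 / 19).
17 ≡ 1 (mod 4), so quadratic reciprocity gives (17 / 19) = (19 / 17). Reduce: 19 ≡ 2 (mod 17). Now have (2 / 17).
Factor out 2: 2 = 2. Since 17 ≡ 1 (mod 8), (2 / 17) = +1. Now have (1 / 17).
(1 / 17) = 1. Collecting the sign factors: 1.

1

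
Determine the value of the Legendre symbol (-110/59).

Reduce the numerator: -110 ≡ 8 (mod 59), so (-110/59) = (8/59).
Factor out 2: 8 = 2^3. Since 59 ≡ 3 (mod 8), (2/59) = -1, and (2/59)^3 = -1. Now have -(1/59).
(1/59) = 1. Collecting the sign factors: -1.

-1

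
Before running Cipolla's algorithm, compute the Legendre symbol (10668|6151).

Reduce the numerator: 10668 ≡ 4517 (mod 6151), so (10668|6151) = (4517|6151).
4517 ≡ 1 (mod 4), so quadratic reciprocity gives (4517|6151) = (6151|4517). Reduce: 6151 ≡ 1634 (mod 4517). Now have (1634|4517).
Factor out 2: 1634 = 2·817. Since 4517 ≡ 5 (mod 8), (2|4517) = -1. Now have -(817|4517).
817 ≡ 1 (mod 4), so quadratic reciprocity gives (817|4517) = (4517|817). Reduce: 4517 ≡ 432 (mod 817). Now have -(432|817).
Factor out 2: 432 = 2^4·27. Since 817 ≡ 1 (mod 8), (2|817) = +1, and (2|817)^4 = +1. Now have -(27|817).
817 ≡ 1 (mod 4), so quadratic reciprocity gives (27|817) = (817|27). Reduce: 817 ≡ 7 (mod 27). Now have -(7|27).
Both 7 ≡ 3 and 27 ≡ 3 (mod 4), so reciprocity gives (7|27) = -(27|7). Reduce: 27 ≡ 6 (mod 7). Now have (6|7).
Factor out 2: 6 = 2·3. Since 7 ≡ 7 (mod 8), (2|7) = +1. Now have (3|7).
Both 3 ≡ 3 and 7 ≡ 3 (mod 4), so reciprocity gives (3|7) = -(7|3). Reduce: 7 ≡ 1 (mod 3). Now have -(1|3).
(1|3) = 1. Collecting the sign factors: -1.

-1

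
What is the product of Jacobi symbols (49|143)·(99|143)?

By multiplicativity, (49·99|143) = (49|143)·(99|143).
First factor (49|143):
49 ≡ 1 (mod 4), so quadratic reciprocity gives (49|143) = (143|49). Reduce: 143 ≡ 45 (mod 49). Now have (45|49).
45 ≡ 1 (mod 4), so quadratic reciprocity gives (45|49) = (49|45). Reduce: 49 ≡ 4 (mod 45). Now have (4|45).
Factor out 2: 4 = 2^2. Since 45 ≡ 5 (mod 8), (2|45) = -1, and (2|45)^2 = +1. Now have (1|45).
(1|45) = 1. Collecting the sign factors: 1.
Second factor (99|143):
Both 99 ≡ 3 and 143 ≡ 3 (mod 4), so reciprocity gives (99|143) = -(143|99). Reduce: 143 ≡ 44 (mod 99). Now have -(44|99).
Factor out 2: 44 = 2^2·11. Since 99 ≡ 3 (mod 8), (2|99) = -1, and (2|99)^2 = +1. Now have -(11|99).
Both 11 ≡ 3 and 99 ≡ 3 (mod 4), so reciprocity gives (11|99) = -(99|11). Reduce: 99 ≡ 0 (mod 11). Now have (0|11).
The numerator is now 0 with denominator 11 > 1: the symbol is 0.
Product: (1)·(0) = 0.

0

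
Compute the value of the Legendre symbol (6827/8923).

Both 6827 ≡ 3 and 8923 ≡ 3 (mod 4), so reciprocity gives (6827/8923) = -(8923/6827). Reduce: 8923 ≡ 2096 (mod 6827). Now have -(2096/6827).
Factor out 2: 2096 = 2^4·131. Since 6827 ≡ 3 (mod 8), (2/6827) = -1, and (2/6827)^4 = +1. Now have -(131/6827).
Both 131 ≡ 3 and 6827 ≡ 3 (mod 4), so reciprocity gives (131/6827) = -(6827/131). Reduce: 6827 ≡ 15 (mod 131). Now have (15/131).
Both 15 ≡ 3 and 131 ≡ 3 (mod 4), so reciprocity gives (15/131) = -(131/15). Reduce: 131 ≡ 11 (mod 15). Now have -(11/15).
Both 11 ≡ 3 and 15 ≡ 3 (mod 4), so reciprocity gives (11/15) = -(15/11). Reduce: 15 ≡ 4 (mod 11). Now have (4/11).
Factor out 2: 4 = 2^2. Since 11 ≡ 3 (mod 8), (2/11) = -1, and (2/11)^2 = +1. Now have (1/11).
(1/11) = 1. Collecting the sign factors: 1.

1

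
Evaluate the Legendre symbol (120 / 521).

(120 / 521)
  = (15 / 521)    [521 ≡ 1 mod 8 ⇒ (2 / 521)^3 = +1]
  = (521 / 15)    [QR: 521 ≡ 1 mod 4, sign kept]
  = (11 / 15)    [521 ≡ 11 mod 15]
  = -(15 / 11)    [QR: both ≡ 3 mod 4, sign flips]
  = -(4 / 11)    [15 ≡ 4 mod 11]
  = -(1 / 11)    [11 ≡ 3 mod 8 ⇒ (2 / 11)^2 = +1]
  = -1    [(1 / 11) = 1]

-1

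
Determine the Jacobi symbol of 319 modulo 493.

0

(319/493)
  = (493/319)    [QR: 493 ≡ 1 mod 4, sign kept]
  = (174/319)    [493 ≡ 174 mod 319]
  = (87/319)    [319 ≡ 7 mod 8 ⇒ (2/319) = +1]
  = -(319/87)    [QR: both ≡ 3 mod 4, sign flips]
  = -(58/87)    [319 ≡ 58 mod 87]
  = -(29/87)    [87 ≡ 7 mod 8 ⇒ (2/87) = +1]
  = -(87/29)    [QR: 29 ≡ 1 mod 4, sign kept]
  = -(0/29)    [87 ≡ 0 mod 29]
  = 0    [numerator 0, gcd > 1]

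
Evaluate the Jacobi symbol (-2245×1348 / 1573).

1

By multiplicativity, (-2245·1348 / 1573) = (-2245 / 1573)·(1348 / 1573).
First factor (-2245 / 1573):
Reduce the numerator: -2245 ≡ 901 (mod 1573), so (-2245 / 1573) = (901 / 1573).
901 ≡ 1 (mod 4), so quadratic reciprocity gives (901 / 1573) = (1573 / 901). Reduce: 1573 ≡ 672 (mod 901). Now have (672 / 901).
Factor out 2: 672 = 2^5·21. Since 901 ≡ 5 (mod 8), (2 / 901) = -1, and (2 / 901)^5 = -1. Now have -(21 / 901).
21 ≡ 1 (mod 4), so quadratic reciprocity gives (21 / 901) = (901 / 21). Reduce: 901 ≡ 19 (mod 21). Now have -(19 / 21).
21 ≡ 1 (mod 4), so quadratic reciprocity gives (19 / 21) = (21 / 19). Reduce: 21 ≡ 2 (mod 19). Now have -(2 / 19).
Factor out 2: 2 = 2. Since 19 ≡ 3 (mod 8), (2 / 19) = -1. Now have (1 / 19).
(1 / 19) = 1. Collecting the sign factors: 1.
Second factor (1348 / 1573):
Factor out 2: 1348 = 2^2·337. Since 1573 ≡ 5 (mod 8), (2 / 1573) = -1, and (2 / 1573)^2 = +1. Now have (337 / 1573).
337 ≡ 1 (mod 4), so quadratic reciprocity gives (337 / 1573) = (1573 / 337). Reduce: 1573 ≡ 225 (mod 337). Now have (225 / 337).
225 ≡ 1 (mod 4), so quadratic reciprocity gives (225 / 337) = (337 / 225). Reduce: 337 ≡ 112 (mod 225). Now have (112 / 225).
Factor out 2: 112 = 2^4·7. Since 225 ≡ 1 (mod 8), (2 / 225) = +1, and (2 / 225)^4 = +1. Now have (7 / 225).
225 ≡ 1 (mod 4), so quadratic reciprocity gives (7 / 225) = (225 / 7). Reduce: 225 ≡ 1 (mod 7). Now have (1 / 7).
(1 / 7) = 1. Collecting the sign factors: 1.
Product: (1)·(1) = 1.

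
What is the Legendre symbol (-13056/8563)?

-1

Pull out -1: (-13056/8563) = (-1/8563)·(13056/8563). Since 8563 ≡ 3 (mod 4), (-1/8563) = -1. Now have -(13056/8563).
Reduce the numerator: 13056 ≡ 4493 (mod 8563), so (13056/8563) = (4493/8563).
4493 ≡ 1 (mod 4), so quadratic reciprocity gives (4493/8563) = (8563/4493). Reduce: 8563 ≡ 4070 (mod 4493). Now have -(4070/4493).
Factor out 2: 4070 = 2·2035. Since 4493 ≡ 5 (mod 8), (2/4493) = -1. Now have (2035/4493).
4493 ≡ 1 (mod 4), so quadratic reciprocity gives (2035/4493) = (4493/2035). Reduce: 4493 ≡ 423 (mod 2035). Now have (423/2035).
Both 423 ≡ 3 and 2035 ≡ 3 (mod 4), so reciprocity gives (423/2035) = -(2035/423). Reduce: 2035 ≡ 343 (mod 423). Now have -(343/423).
Both 343 ≡ 3 and 423 ≡ 3 (mod 4), so reciprocity gives (343/423) = -(423/343). Reduce: 423 ≡ 80 (mod 343). Now have (80/343).
Factor out 2: 80 = 2^4·5. Since 343 ≡ 7 (mod 8), (2/343) = +1, and (2/343)^4 = +1. Now have (5/343).
5 ≡ 1 (mod 4), so quadratic reciprocity gives (5/343) = (343/5). Reduce: 343 ≡ 3 (mod 5). Now have (3/5).
5 ≡ 1 (mod 4), so quadratic reciprocity gives (3/5) = (5/3). Reduce: 5 ≡ 2 (mod 3). Now have (2/3).
Factor out 2: 2 = 2. Since 3 ≡ 3 (mod 8), (2/3) = -1. Now have -(1/3).
(1/3) = 1. Collecting the sign factors: -1.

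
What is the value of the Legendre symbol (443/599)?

-1

Both 443 ≡ 3 and 599 ≡ 3 (mod 4), so reciprocity gives (443/599) = -(599/443). Reduce: 599 ≡ 156 (mod 443). Now have -(156/443).
Factor out 2: 156 = 2^2·39. Since 443 ≡ 3 (mod 8), (2/443) = -1, and (2/443)^2 = +1. Now have -(39/443).
Both 39 ≡ 3 and 443 ≡ 3 (mod 4), so reciprocity gives (39/443) = -(443/39). Reduce: 443 ≡ 14 (mod 39). Now have (14/39).
Factor out 2: 14 = 2·7. Since 39 ≡ 7 (mod 8), (2/39) = +1. Now have (7/39).
Both 7 ≡ 3 and 39 ≡ 3 (mod 4), so reciprocity gives (7/39) = -(39/7). Reduce: 39 ≡ 4 (mod 7). Now have -(4/7).
Factor out 2: 4 = 2^2. Since 7 ≡ 7 (mod 8), (2/7) = +1, and (2/7)^2 = +1. Now have -(1/7).
(1/7) = 1. Collecting the sign factors: -1.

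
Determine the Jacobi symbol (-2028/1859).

Pull out -1: (-2028/1859) = (-1/1859)·(2028/1859). Since 1859 ≡ 3 (mod 4), (-1/1859) = -1. Now have -(2028/1859).
Reduce the numerator: 2028 ≡ 169 (mod 1859), so (2028/1859) = (169/1859).
169 ≡ 1 (mod 4), so quadratic reciprocity gives (169/1859) = (1859/169). Reduce: 1859 ≡ 0 (mod 169). Now have -(0/169).
The numerator is now 0 with denominator 169 > 1: the symbol is 0.

0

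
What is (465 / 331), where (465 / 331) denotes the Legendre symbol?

-1

Reduce the numerator: 465 ≡ 134 (mod 331), so (465 / 331) = (134 / 331).
Factor out 2: 134 = 2·67. Since 331 ≡ 3 (mod 8), (2 / 331) = -1. Now have -(67 / 331).
Both 67 ≡ 3 and 331 ≡ 3 (mod 4), so reciprocity gives (67 / 331) = -(331 / 67). Reduce: 331 ≡ 63 (mod 67). Now have (63 / 67).
Both 63 ≡ 3 and 67 ≡ 3 (mod 4), so reciprocity gives (63 / 67) = -(67 / 63). Reduce: 67 ≡ 4 (mod 63). Now have -(4 / 63).
Factor out 2: 4 = 2^2. Since 63 ≡ 7 (mod 8), (2 / 63) = +1, and (2 / 63)^2 = +1. Now have -(1 / 63).
(1 / 63) = 1. Collecting the sign factors: -1.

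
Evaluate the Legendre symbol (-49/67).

(-49/67)
  = (18/67)    [-49 ≡ 18 mod 67]
  = -(9/67)    [67 ≡ 3 mod 8 ⇒ (2/67) = -1]
  = -(67/9)    [QR: 9 ≡ 1 mod 4, sign kept]
  = -(4/9)    [67 ≡ 4 mod 9]
  = -(1/9)    [9 ≡ 1 mod 8 ⇒ (2/9)^2 = +1]
  = -1    [(1/9) = 1]

-1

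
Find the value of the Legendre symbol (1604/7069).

1

Factor out 2: 1604 = 2^2·401. Since 7069 ≡ 5 (mod 8), (2/7069) = -1, and (2/7069)^2 = +1. Now have (401/7069).
401 ≡ 1 (mod 4), so quadratic reciprocity gives (401/7069) = (7069/401). Reduce: 7069 ≡ 252 (mod 401). Now have (252/401).
Factor out 2: 252 = 2^2·63. Since 401 ≡ 1 (mod 8), (2/401) = +1, and (2/401)^2 = +1. Now have (63/401).
401 ≡ 1 (mod 4), so quadratic reciprocity gives (63/401) = (401/63). Reduce: 401 ≡ 23 (mod 63). Now have (23/63).
Both 23 ≡ 3 and 63 ≡ 3 (mod 4), so reciprocity gives (23/63) = -(63/23). Reduce: 63 ≡ 17 (mod 23). Now have -(17/23).
17 ≡ 1 (mod 4), so quadratic reciprocity gives (17/23) = (23/17). Reduce: 23 ≡ 6 (mod 17). Now have -(6/17).
Factor out 2: 6 = 2·3. Since 17 ≡ 1 (mod 8), (2/17) = +1. Now have -(3/17).
17 ≡ 1 (mod 4), so quadratic reciprocity gives (3/17) = (17/3). Reduce: 17 ≡ 2 (mod 3). Now have -(2/3).
Factor out 2: 2 = 2. Since 3 ≡ 3 (mod 8), (2/3) = -1. Now have (1/3).
(1/3) = 1. Collecting the sign factors: 1.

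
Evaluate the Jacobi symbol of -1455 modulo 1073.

1

Reduce the numerator: -1455 ≡ 691 (mod 1073), so (-1455/1073) = (691/1073).
1073 ≡ 1 (mod 4), so quadratic reciprocity gives (691/1073) = (1073/691). Reduce: 1073 ≡ 382 (mod 691). Now have (382/691).
Factor out 2: 382 = 2·191. Since 691 ≡ 3 (mod 8), (2/691) = -1. Now have -(191/691).
Both 191 ≡ 3 and 691 ≡ 3 (mod 4), so reciprocity gives (191/691) = -(691/191). Reduce: 691 ≡ 118 (mod 191). Now have (118/191).
Factor out 2: 118 = 2·59. Since 191 ≡ 7 (mod 8), (2/191) = +1. Now have (59/191).
Both 59 ≡ 3 and 191 ≡ 3 (mod 4), so reciprocity gives (59/191) = -(191/59). Reduce: 191 ≡ 14 (mod 59). Now have -(14/59).
Factor out 2: 14 = 2·7. Since 59 ≡ 3 (mod 8), (2/59) = -1. Now have (7/59).
Both 7 ≡ 3 and 59 ≡ 3 (mod 4), so reciprocity gives (7/59) = -(59/7). Reduce: 59 ≡ 3 (mod 7). Now have -(3/7).
Both 3 ≡ 3 and 7 ≡ 3 (mod 4), so reciprocity gives (3/7) = -(7/3). Reduce: 7 ≡ 1 (mod 3). Now have (1/3).
(1/3) = 1. Collecting the sign factors: 1.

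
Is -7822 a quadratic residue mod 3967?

yes

(-7822/3967)
  = (112/3967)    [-7822 ≡ 112 mod 3967]
  = (7/3967)    [3967 ≡ 7 mod 8 ⇒ (2/3967)^4 = +1]
  = -(3967/7)    [QR: both ≡ 3 mod 4, sign flips]
  = -(5/7)    [3967 ≡ 5 mod 7]
  = -(7/5)    [QR: 5 ≡ 1 mod 4, sign kept]
  = -(2/5)    [7 ≡ 2 mod 5]
  = (1/5)    [5 ≡ 5 mod 8 ⇒ (2/5) = -1]
  = 1    [(1/5) = 1]
The Legendre symbol is 1, so x^2 ≡ -7822 (mod 3967) has solution.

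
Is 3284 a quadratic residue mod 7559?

(3284|7559)
  = (821|7559)    [7559 ≡ 7 mod 8 ⇒ (2|7559)^2 = +1]
  = (7559|821)    [QR: 821 ≡ 1 mod 4, sign kept]
  = (170|821)    [7559 ≡ 170 mod 821]
  = -(85|821)    [821 ≡ 5 mod 8 ⇒ (2|821) = -1]
  = -(821|85)    [QR: 85 ≡ 1 mod 4, sign kept]
  = -(56|85)    [821 ≡ 56 mod 85]
  = (7|85)    [85 ≡ 5 mod 8 ⇒ (2|85)^3 = -1]
  = (85|7)    [QR: 85 ≡ 1 mod 4, sign kept]
  = (1|7)    [85 ≡ 1 mod 7]
  = 1    [(1|7) = 1]
The Legendre symbol is 1, so x^2 ≡ 3284 (mod 7559) has solution.

yes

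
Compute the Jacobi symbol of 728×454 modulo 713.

-1

By multiplicativity, (728·454/713) = (728/713)·(454/713).
First factor (728/713):
Reduce the numerator: 728 ≡ 15 (mod 713), so (728/713) = (15/713).
713 ≡ 1 (mod 4), so quadratic reciprocity gives (15/713) = (713/15). Reduce: 713 ≡ 8 (mod 15). Now have (8/15).
Factor out 2: 8 = 2^3. Since 15 ≡ 7 (mod 8), (2/15) = +1, and (2/15)^3 = +1. Now have (1/15).
(1/15) = 1. Collecting the sign factors: 1.
Second factor (454/713):
Factor out 2: 454 = 2·227. Since 713 ≡ 1 (mod 8), (2/713) = +1. Now have (227/713).
713 ≡ 1 (mod 4), so quadratic reciprocity gives (227/713) = (713/227). Reduce: 713 ≡ 32 (mod 227). Now have (32/227).
Factor out 2: 32 = 2^5. Since 227 ≡ 3 (mod 8), (2/227) = -1, and (2/227)^5 = -1. Now have -(1/227).
(1/227) = 1. Collecting the sign factors: -1.
Product: (1)·(-1) = -1.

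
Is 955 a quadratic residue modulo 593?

no

(955|593)
  = (362|593)    [955 ≡ 362 mod 593]
  = (181|593)    [593 ≡ 1 mod 8 ⇒ (2|593) = +1]
  = (593|181)    [QR: 181 ≡ 1 mod 4, sign kept]
  = (50|181)    [593 ≡ 50 mod 181]
  = -(25|181)    [181 ≡ 5 mod 8 ⇒ (2|181) = -1]
  = -(181|25)    [QR: 25 ≡ 1 mod 4, sign kept]
  = -(6|25)    [181 ≡ 6 mod 25]
  = -(3|25)    [25 ≡ 1 mod 8 ⇒ (2|25) = +1]
  = -(25|3)    [QR: 25 ≡ 1 mod 4, sign kept]
  = -(1|3)    [25 ≡ 1 mod 3]
  = -1    [(1|3) = 1]
(955|593) = -1, and 593 is prime, so 955 is not a quadratic residue mod 593.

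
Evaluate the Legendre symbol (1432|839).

(1432|839)
  = (593|839)    [1432 ≡ 593 mod 839]
  = (839|593)    [QR: 593 ≡ 1 mod 4, sign kept]
  = (246|593)    [839 ≡ 246 mod 593]
  = (123|593)    [593 ≡ 1 mod 8 ⇒ (2|593) = +1]
  = (593|123)    [QR: 593 ≡ 1 mod 4, sign kept]
  = (101|123)    [593 ≡ 101 mod 123]
  = (123|101)    [QR: 101 ≡ 1 mod 4, sign kept]
  = (22|101)    [123 ≡ 22 mod 101]
  = -(11|101)    [101 ≡ 5 mod 8 ⇒ (2|101) = -1]
  = -(101|11)    [QR: 101 ≡ 1 mod 4, sign kept]
  = -(2|11)    [101 ≡ 2 mod 11]
  = (1|11)    [11 ≡ 3 mod 8 ⇒ (2|11) = -1]
  = 1    [(1|11) = 1]

1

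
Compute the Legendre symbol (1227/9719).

(1227/9719)
  = -(9719/1227)    [QR: both ≡ 3 mod 4, sign flips]
  = -(1130/1227)    [9719 ≡ 1130 mod 1227]
  = (565/1227)    [1227 ≡ 3 mod 8 ⇒ (2/1227) = -1]
  = (1227/565)    [QR: 565 ≡ 1 mod 4, sign kept]
  = (97/565)    [1227 ≡ 97 mod 565]
  = (565/97)    [QR: 97 ≡ 1 mod 4, sign kept]
  = (80/97)    [565 ≡ 80 mod 97]
  = (5/97)    [97 ≡ 1 mod 8 ⇒ (2/97)^4 = +1]
  = (97/5)    [QR: 5 ≡ 1 mod 4, sign kept]
  = (2/5)    [97 ≡ 2 mod 5]
  = -(1/5)    [5 ≡ 5 mod 8 ⇒ (2/5) = -1]
  = -1    [(1/5) = 1]

-1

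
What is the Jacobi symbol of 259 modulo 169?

(259/169)
  = (90/169)    [259 ≡ 90 mod 169]
  = (45/169)    [169 ≡ 1 mod 8 ⇒ (2/169) = +1]
  = (169/45)    [QR: 45 ≡ 1 mod 4, sign kept]
  = (34/45)    [169 ≡ 34 mod 45]
  = -(17/45)    [45 ≡ 5 mod 8 ⇒ (2/45) = -1]
  = -(45/17)    [QR: 17 ≡ 1 mod 4, sign kept]
  = -(11/17)    [45 ≡ 11 mod 17]
  = -(17/11)    [QR: 17 ≡ 1 mod 4, sign kept]
  = -(6/11)    [17 ≡ 6 mod 11]
  = (3/11)    [11 ≡ 3 mod 8 ⇒ (2/11) = -1]
  = -(11/3)    [QR: both ≡ 3 mod 4, sign flips]
  = -(2/3)    [11 ≡ 2 mod 3]
  = (1/3)    [3 ≡ 3 mod 8 ⇒ (2/3) = -1]
  = 1    [(1/3) = 1]

1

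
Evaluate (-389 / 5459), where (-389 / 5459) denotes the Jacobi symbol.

Pull out -1: (-389 / 5459) = (-1 / 5459)·(389 / 5459). Since 5459 ≡ 3 (mod 4), (-1 / 5459) = -1. Now have -(389 / 5459).
389 ≡ 1 (mod 4), so quadratic reciprocity gives (389 / 5459) = (5459 / 389). Reduce: 5459 ≡ 13 (mod 389). Now have -(13 / 389).
13 ≡ 1 (mod 4), so quadratic reciprocity gives (13 / 389) = (389 / 13). Reduce: 389 ≡ 12 (mod 13). Now have -(12 / 13).
Factor out 2: 12 = 2^2·3. Since 13 ≡ 5 (mod 8), (2 / 13) = -1, and (2 / 13)^2 = +1. Now have -(3 / 13).
13 ≡ 1 (mod 4), so quadratic reciprocity gives (3 / 13) = (13 / 3). Reduce: 13 ≡ 1 (mod 3). Now have -(1 / 3).
(1 / 3) = 1. Collecting the sign factors: -1.

-1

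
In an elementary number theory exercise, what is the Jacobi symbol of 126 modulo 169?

1

Factor out 2: 126 = 2·63. Since 169 ≡ 1 (mod 8), (2/169) = +1. Now have (63/169).
169 ≡ 1 (mod 4), so quadratic reciprocity gives (63/169) = (169/63). Reduce: 169 ≡ 43 (mod 63). Now have (43/63).
Both 43 ≡ 3 and 63 ≡ 3 (mod 4), so reciprocity gives (43/63) = -(63/43). Reduce: 63 ≡ 20 (mod 43). Now have -(20/43).
Factor out 2: 20 = 2^2·5. Since 43 ≡ 3 (mod 8), (2/43) = -1, and (2/43)^2 = +1. Now have -(5/43).
5 ≡ 1 (mod 4), so quadratic reciprocity gives (5/43) = (43/5). Reduce: 43 ≡ 3 (mod 5). Now have -(3/5).
5 ≡ 1 (mod 4), so quadratic reciprocity gives (3/5) = (5/3). Reduce: 5 ≡ 2 (mod 3). Now have -(2/3).
Factor out 2: 2 = 2. Since 3 ≡ 3 (mod 8), (2/3) = -1. Now have (1/3).
(1/3) = 1. Collecting the sign factors: 1.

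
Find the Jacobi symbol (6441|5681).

0

(6441|5681)
  = (760|5681)    [6441 ≡ 760 mod 5681]
  = (95|5681)    [5681 ≡ 1 mod 8 ⇒ (2|5681)^3 = +1]
  = (5681|95)    [QR: 5681 ≡ 1 mod 4, sign kept]
  = (76|95)    [5681 ≡ 76 mod 95]
  = (19|95)    [95 ≡ 7 mod 8 ⇒ (2|95)^2 = +1]
  = -(95|19)    [QR: both ≡ 3 mod 4, sign flips]
  = -(0|19)    [95 ≡ 0 mod 19]
  = 0    [numerator 0, gcd > 1]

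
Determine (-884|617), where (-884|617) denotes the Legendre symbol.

(-884|617)
  = (350|617)    [-884 ≡ 350 mod 617]
  = (175|617)    [617 ≡ 1 mod 8 ⇒ (2|617) = +1]
  = (617|175)    [QR: 617 ≡ 1 mod 4, sign kept]
  = (92|175)    [617 ≡ 92 mod 175]
  = (23|175)    [175 ≡ 7 mod 8 ⇒ (2|175)^2 = +1]
  = -(175|23)    [QR: both ≡ 3 mod 4, sign flips]
  = -(14|23)    [175 ≡ 14 mod 23]
  = -(7|23)    [23 ≡ 7 mod 8 ⇒ (2|23) = +1]
  = (23|7)    [QR: both ≡ 3 mod 4, sign flips]
  = (2|7)    [23 ≡ 2 mod 7]
  = (1|7)    [7 ≡ 7 mod 8 ⇒ (2|7) = +1]
  = 1    [(1|7) = 1]

1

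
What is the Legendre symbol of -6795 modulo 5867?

1

Reduce the numerator: -6795 ≡ 4939 (mod 5867), so (-6795/5867) = (4939/5867).
Both 4939 ≡ 3 and 5867 ≡ 3 (mod 4), so reciprocity gives (4939/5867) = -(5867/4939). Reduce: 5867 ≡ 928 (mod 4939). Now have -(928/4939).
Factor out 2: 928 = 2^5·29. Since 4939 ≡ 3 (mod 8), (2/4939) = -1, and (2/4939)^5 = -1. Now have (29/4939).
29 ≡ 1 (mod 4), so quadratic reciprocity gives (29/4939) = (4939/29). Reduce: 4939 ≡ 9 (mod 29). Now have (9/29).
9 ≡ 1 (mod 4), so quadratic reciprocity gives (9/29) = (29/9). Reduce: 29 ≡ 2 (mod 9). Now have (2/9).
Factor out 2: 2 = 2. Since 9 ≡ 1 (mod 8), (2/9) = +1. Now have (1/9).
(1/9) = 1. Collecting the sign factors: 1.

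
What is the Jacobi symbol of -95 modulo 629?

Reduce the numerator: -95 ≡ 534 (mod 629), so (-95 / 629) = (534 / 629).
Factor out 2: 534 = 2·267. Since 629 ≡ 5 (mod 8), (2 / 629) = -1. Now have -(267 / 629).
629 ≡ 1 (mod 4), so quadratic reciprocity gives (267 / 629) = (629 / 267). Reduce: 629 ≡ 95 (mod 267). Now have -(95 / 267).
Both 95 ≡ 3 and 267 ≡ 3 (mod 4), so reciprocity gives (95 / 267) = -(267 / 95). Reduce: 267 ≡ 77 (mod 95). Now have (77 / 95).
77 ≡ 1 (mod 4), so quadratic reciprocity gives (77 / 95) = (95 / 77). Reduce: 95 ≡ 18 (mod 77). Now have (18 / 77).
Factor out 2: 18 = 2·9. Since 77 ≡ 5 (mod 8), (2 / 77) = -1. Now have -(9 / 77).
9 ≡ 1 (mod 4), so quadratic reciprocity gives (9 / 77) = (77 / 9). Reduce: 77 ≡ 5 (mod 9). Now have -(5 / 9).
5 ≡ 1 (mod 4), so quadratic reciprocity gives (5 / 9) = (9 / 5). Reduce: 9 ≡ 4 (mod 5). Now have -(4 / 5).
Factor out 2: 4 = 2^2. Since 5 ≡ 5 (mod 8), (2 / 5) = -1, and (2 / 5)^2 = +1. Now have -(1 / 5).
(1 / 5) = 1. Collecting the sign factors: -1.

-1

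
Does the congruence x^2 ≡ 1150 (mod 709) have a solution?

(1150/709)
  = (441/709)    [1150 ≡ 441 mod 709]
  = (709/441)    [QR: 441 ≡ 1 mod 4, sign kept]
  = (268/441)    [709 ≡ 268 mod 441]
  = (67/441)    [441 ≡ 1 mod 8 ⇒ (2/441)^2 = +1]
  = (441/67)    [QR: 441 ≡ 1 mod 4, sign kept]
  = (39/67)    [441 ≡ 39 mod 67]
  = -(67/39)    [QR: both ≡ 3 mod 4, sign flips]
  = -(28/39)    [67 ≡ 28 mod 39]
  = -(7/39)    [39 ≡ 7 mod 8 ⇒ (2/39)^2 = +1]
  = (39/7)    [QR: both ≡ 3 mod 4, sign flips]
  = (4/7)    [39 ≡ 4 mod 7]
  = (1/7)    [7 ≡ 7 mod 8 ⇒ (2/7)^2 = +1]
  = 1    [(1/7) = 1]
The Legendre symbol is 1, so x^2 ≡ 1150 (mod 709) has solution.

yes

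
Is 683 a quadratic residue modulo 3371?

no

Both 683 ≡ 3 and 3371 ≡ 3 (mod 4), so reciprocity gives (683/3371) = -(3371/683). Reduce: 3371 ≡ 639 (mod 683). Now have -(639/683).
Both 639 ≡ 3 and 683 ≡ 3 (mod 4), so reciprocity gives (639/683) = -(683/639). Reduce: 683 ≡ 44 (mod 639). Now have (44/639).
Factor out 2: 44 = 2^2·11. Since 639 ≡ 7 (mod 8), (2/639) = +1, and (2/639)^2 = +1. Now have (11/639).
Both 11 ≡ 3 and 639 ≡ 3 (mod 4), so reciprocity gives (11/639) = -(639/11). Reduce: 639 ≡ 1 (mod 11). Now have -(1/11).
(1/11) = 1. Collecting the sign factors: -1.
(683/3371) = -1, and 3371 is prime, so 683 is not a quadratic residue mod 3371.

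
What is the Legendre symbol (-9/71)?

Pull out -1: (-9/71) = (-1/71)·(9/71). Since 71 ≡ 3 (mod 4), (-1/71) = -1. Now have -(9/71).
9 ≡ 1 (mod 4), so quadratic reciprocity gives (9/71) = (71/9). Reduce: 71 ≡ 8 (mod 9). Now have -(8/9).
Factor out 2: 8 = 2^3. Since 9 ≡ 1 (mod 8), (2/9) = +1, and (2/9)^3 = +1. Now have -(1/9).
(1/9) = 1. Collecting the sign factors: -1.

-1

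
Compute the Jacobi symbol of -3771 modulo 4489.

1

(-3771|4489)
  = (718|4489)    [-3771 ≡ 718 mod 4489]
  = (359|4489)    [4489 ≡ 1 mod 8 ⇒ (2|4489) = +1]
  = (4489|359)    [QR: 4489 ≡ 1 mod 4, sign kept]
  = (181|359)    [4489 ≡ 181 mod 359]
  = (359|181)    [QR: 181 ≡ 1 mod 4, sign kept]
  = (178|181)    [359 ≡ 178 mod 181]
  = -(89|181)    [181 ≡ 5 mod 8 ⇒ (2|181) = -1]
  = -(181|89)    [QR: 89 ≡ 1 mod 4, sign kept]
  = -(3|89)    [181 ≡ 3 mod 89]
  = -(89|3)    [QR: 89 ≡ 1 mod 4, sign kept]
  = -(2|3)    [89 ≡ 2 mod 3]
  = (1|3)    [3 ≡ 3 mod 8 ⇒ (2|3) = -1]
  = 1    [(1|3) = 1]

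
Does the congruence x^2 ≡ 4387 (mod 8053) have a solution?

(4387/8053)
  = (8053/4387)    [QR: 8053 ≡ 1 mod 4, sign kept]
  = (3666/4387)    [8053 ≡ 3666 mod 4387]
  = -(1833/4387)    [4387 ≡ 3 mod 8 ⇒ (2/4387) = -1]
  = -(4387/1833)    [QR: 1833 ≡ 1 mod 4, sign kept]
  = -(721/1833)    [4387 ≡ 721 mod 1833]
  = -(1833/721)    [QR: 721 ≡ 1 mod 4, sign kept]
  = -(391/721)    [1833 ≡ 391 mod 721]
  = -(721/391)    [QR: 721 ≡ 1 mod 4, sign kept]
  = -(330/391)    [721 ≡ 330 mod 391]
  = -(165/391)    [391 ≡ 7 mod 8 ⇒ (2/391) = +1]
  = -(391/165)    [QR: 165 ≡ 1 mod 4, sign kept]
  = -(61/165)    [391 ≡ 61 mod 165]
  = -(165/61)    [QR: 61 ≡ 1 mod 4, sign kept]
  = -(43/61)    [165 ≡ 43 mod 61]
  = -(61/43)    [QR: 61 ≡ 1 mod 4, sign kept]
  = -(18/43)    [61 ≡ 18 mod 43]
  = (9/43)    [43 ≡ 3 mod 8 ⇒ (2/43) = -1]
  = (43/9)    [QR: 9 ≡ 1 mod 4, sign kept]
  = (7/9)    [43 ≡ 7 mod 9]
  = (9/7)    [QR: 9 ≡ 1 mod 4, sign kept]
  = (2/7)    [9 ≡ 2 mod 7]
  = (1/7)    [7 ≡ 7 mod 8 ⇒ (2/7) = +1]
  = 1    [(1/7) = 1]
(4387/8053) = 1, and 8053 is prime, so 4387 is a quadratic residue mod 8053.

yes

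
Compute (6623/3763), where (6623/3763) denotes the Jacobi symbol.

-1

Reduce the numerator: 6623 ≡ 2860 (mod 3763), so (6623/3763) = (2860/3763).
Factor out 2: 2860 = 2^2·715. Since 3763 ≡ 3 (mod 8), (2/3763) = -1, and (2/3763)^2 = +1. Now have (715/3763).
Both 715 ≡ 3 and 3763 ≡ 3 (mod 4), so reciprocity gives (715/3763) = -(3763/715). Reduce: 3763 ≡ 188 (mod 715). Now have -(188/715).
Factor out 2: 188 = 2^2·47. Since 715 ≡ 3 (mod 8), (2/715) = -1, and (2/715)^2 = +1. Now have -(47/715).
Both 47 ≡ 3 and 715 ≡ 3 (mod 4), so reciprocity gives (47/715) = -(715/47). Reduce: 715 ≡ 10 (mod 47). Now have (10/47).
Factor out 2: 10 = 2·5. Since 47 ≡ 7 (mod 8), (2/47) = +1. Now have (5/47).
5 ≡ 1 (mod 4), so quadratic reciprocity gives (5/47) = (47/5). Reduce: 47 ≡ 2 (mod 5). Now have (2/5).
Factor out 2: 2 = 2. Since 5 ≡ 5 (mod 8), (2/5) = -1. Now have -(1/5).
(1/5) = 1. Collecting the sign factors: -1.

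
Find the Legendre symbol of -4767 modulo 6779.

1

(-4767/6779)
  = (2012/6779)    [-4767 ≡ 2012 mod 6779]
  = (503/6779)    [6779 ≡ 3 mod 8 ⇒ (2/6779)^2 = +1]
  = -(6779/503)    [QR: both ≡ 3 mod 4, sign flips]
  = -(240/503)    [6779 ≡ 240 mod 503]
  = -(15/503)    [503 ≡ 7 mod 8 ⇒ (2/503)^4 = +1]
  = (503/15)    [QR: both ≡ 3 mod 4, sign flips]
  = (8/15)    [503 ≡ 8 mod 15]
  = (1/15)    [15 ≡ 7 mod 8 ⇒ (2/15)^3 = +1]
  = 1    [(1/15) = 1]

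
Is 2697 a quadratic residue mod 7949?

no

(2697/7949)
  = (7949/2697)    [QR: 2697 ≡ 1 mod 4, sign kept]
  = (2555/2697)    [7949 ≡ 2555 mod 2697]
  = (2697/2555)    [QR: 2697 ≡ 1 mod 4, sign kept]
  = (142/2555)    [2697 ≡ 142 mod 2555]
  = -(71/2555)    [2555 ≡ 3 mod 8 ⇒ (2/2555) = -1]
  = (2555/71)    [QR: both ≡ 3 mod 4, sign flips]
  = (70/71)    [2555 ≡ 70 mod 71]
  = (35/71)    [71 ≡ 7 mod 8 ⇒ (2/71) = +1]
  = -(71/35)    [QR: both ≡ 3 mod 4, sign flips]
  = -(1/35)    [71 ≡ 1 mod 35]
  = -1    [(1/35) = 1]
(2697/7949) = -1, and 7949 is prime, so 2697 is not a quadratic residue mod 7949.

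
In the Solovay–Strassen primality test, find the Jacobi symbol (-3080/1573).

(-3080/1573)
  = (66/1573)    [-3080 ≡ 66 mod 1573]
  = -(33/1573)    [1573 ≡ 5 mod 8 ⇒ (2/1573) = -1]
  = -(1573/33)    [QR: 33 ≡ 1 mod 4, sign kept]
  = -(22/33)    [1573 ≡ 22 mod 33]
  = -(11/33)    [33 ≡ 1 mod 8 ⇒ (2/33) = +1]
  = -(33/11)    [QR: 33 ≡ 1 mod 4, sign kept]
  = -(0/11)    [33 ≡ 0 mod 11]
  = 0    [numerator 0, gcd > 1]

0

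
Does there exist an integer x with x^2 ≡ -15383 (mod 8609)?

(-15383|8609)
  = (15383|8609)    [8609 ≡ 1 mod 4 ⇒ (-1|8609) = +1]
  = (6774|8609)    [15383 ≡ 6774 mod 8609]
  = (3387|8609)    [8609 ≡ 1 mod 8 ⇒ (2|8609) = +1]
  = (8609|3387)    [QR: 8609 ≡ 1 mod 4, sign kept]
  = (1835|3387)    [8609 ≡ 1835 mod 3387]
  = -(3387|1835)    [QR: both ≡ 3 mod 4, sign flips]
  = -(1552|1835)    [3387 ≡ 1552 mod 1835]
  = -(97|1835)    [1835 ≡ 3 mod 8 ⇒ (2|1835)^4 = +1]
  = -(1835|97)    [QR: 97 ≡ 1 mod 4, sign kept]
  = -(89|97)    [1835 ≡ 89 mod 97]
  = -(97|89)    [QR: 89 ≡ 1 mod 4, sign kept]
  = -(8|89)    [97 ≡ 8 mod 89]
  = -(1|89)    [89 ≡ 1 mod 8 ⇒ (2|89)^3 = +1]
  = -1    [(1|89) = 1]
(-15383|8609) = -1, and 8609 is prime, so -15383 is not a quadratic residue mod 8609.

no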